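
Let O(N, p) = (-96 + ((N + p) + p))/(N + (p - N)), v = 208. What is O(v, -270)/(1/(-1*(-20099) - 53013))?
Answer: -7043596/135 ≈ -52175.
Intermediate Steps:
O(N, p) = (-96 + N + 2*p)/p (O(N, p) = (-96 + (N + 2*p))/p = (-96 + N + 2*p)/p)
O(v, -270)/(1/(-1*(-20099) - 53013)) = ((-96 + 208 + 2*(-270))/(-270))/(1/(-1*(-20099) - 53013)) = (-(-96 + 208 - 540)/270)/(1/(20099 - 53013)) = (-1/270*(-428))/(1/(-32914)) = 214/(135*(-1/32914)) = (214/135)*(-32914) = -7043596/135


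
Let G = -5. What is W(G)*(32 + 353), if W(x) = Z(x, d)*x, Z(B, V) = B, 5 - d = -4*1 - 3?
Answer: 9625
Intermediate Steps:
d = 12 (d = 5 - (-4*1 - 3) = 5 - (-4 - 3) = 5 - 1*(-7) = 5 + 7 = 12)
W(x) = x**2 (W(x) = x*x = x**2)
W(G)*(32 + 353) = (-5)**2*(32 + 353) = 25*385 = 9625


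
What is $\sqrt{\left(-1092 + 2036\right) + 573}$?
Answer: $\sqrt{1517} \approx 38.949$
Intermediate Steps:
$\sqrt{\left(-1092 + 2036\right) + 573} = \sqrt{944 + 573} = \sqrt{1517}$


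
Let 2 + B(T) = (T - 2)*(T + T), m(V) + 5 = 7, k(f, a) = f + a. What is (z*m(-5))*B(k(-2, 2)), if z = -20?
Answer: 80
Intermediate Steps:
k(f, a) = a + f
m(V) = 2 (m(V) = -5 + 7 = 2)
B(T) = -2 + 2*T*(-2 + T) (B(T) = -2 + (T - 2)*(T + T) = -2 + (-2 + T)*(2*T) = -2 + 2*T*(-2 + T))
(z*m(-5))*B(k(-2, 2)) = (-20*2)*(-2 - 4*(2 - 2) + 2*(2 - 2)**2) = -40*(-2 - 4*0 + 2*0**2) = -40*(-2 + 0 + 2*0) = -40*(-2 + 0 + 0) = -40*(-2) = 80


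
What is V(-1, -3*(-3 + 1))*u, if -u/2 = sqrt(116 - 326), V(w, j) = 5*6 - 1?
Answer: -58*I*sqrt(210) ≈ -840.5*I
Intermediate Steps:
V(w, j) = 29 (V(w, j) = 30 - 1 = 29)
u = -2*I*sqrt(210) (u = -2*sqrt(116 - 326) = -2*I*sqrt(210) ≈ -28.983*I)
V(-1, -3*(-3 + 1))*u = 29*(-2*I*sqrt(210)) = -58*I*sqrt(210)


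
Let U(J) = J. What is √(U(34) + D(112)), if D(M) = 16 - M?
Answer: I*√62 ≈ 7.874*I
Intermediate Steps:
√(U(34) + D(112)) = √(34 + (16 - 1*112)) = √(34 + (16 - 112)) = √(34 - 96) = √(-62) = I*√62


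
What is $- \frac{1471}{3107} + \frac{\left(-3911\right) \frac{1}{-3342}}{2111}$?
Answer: $- \frac{10365697625}{21919766934} \approx -0.47289$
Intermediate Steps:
$- \frac{1471}{3107} + \frac{\left(-3911\right) \frac{1}{-3342}}{2111} = \left(-1471\right) \frac{1}{3107} + \left(-3911\right) \left(- \frac{1}{3342}\right) \frac{1}{2111} = - \frac{1471}{3107} + \frac{3911}{3342} \cdot \frac{1}{2111} = - \frac{1471}{3107} + \frac{3911}{7054962} = - \frac{10365697625}{21919766934}$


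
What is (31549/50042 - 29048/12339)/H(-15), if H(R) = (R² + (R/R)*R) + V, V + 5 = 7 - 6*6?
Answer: -1064336905/108674409888 ≈ -0.0097938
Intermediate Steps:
V = -34 (V = -5 + (7 - 6*6) = -5 + (7 - 36) = -5 - 29 = -34)
H(R) = -34 + R + R² (H(R) = (R² + (R/R)*R) - 34 = (R² + 1*R) - 34 = (R² + R) - 34 = (R + R²) - 34 = -34 + R + R²)
(31549/50042 - 29048/12339)/H(-15) = (31549/50042 - 29048/12339)/(-34 - 15 + (-15)²) = (31549*(1/50042) - 29048*1/12339)/(-34 - 15 + 225) = (31549/50042 - 29048/12339)/176 = -1064336905/617468238*1/176 = -1064336905/108674409888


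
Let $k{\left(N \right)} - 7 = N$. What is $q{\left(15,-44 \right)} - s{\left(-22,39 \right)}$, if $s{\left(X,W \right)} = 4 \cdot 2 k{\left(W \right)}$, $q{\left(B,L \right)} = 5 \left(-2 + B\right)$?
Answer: $-303$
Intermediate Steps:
$k{\left(N \right)} = 7 + N$
$q{\left(B,L \right)} = -10 + 5 B$
$s{\left(X,W \right)} = 56 + 8 W$ ($s{\left(X,W \right)} = 4 \cdot 2 \left(7 + W\right) = 8 \left(7 + W\right) = 56 + 8 W$)
$q{\left(15,-44 \right)} - s{\left(-22,39 \right)} = \left(-10 + 5 \cdot 15\right) - \left(56 + 8 \cdot 39\right) = \left(-10 + 75\right) - \left(56 + 312\right) = 65 - 368 = -303$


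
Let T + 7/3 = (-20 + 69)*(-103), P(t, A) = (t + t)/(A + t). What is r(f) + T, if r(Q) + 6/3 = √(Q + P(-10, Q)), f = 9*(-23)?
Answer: -15154/3 + I*√9743083/217 ≈ -5051.3 + 14.384*I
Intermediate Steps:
P(t, A) = 2*t/(A + t) (P(t, A) = (2*t)/(A + t) = 2*t/(A + t))
f = -207
r(Q) = -2 + √(Q - 20/(-10 + Q)) (r(Q) = -2 + √(Q + 2*(-10)/(Q - 10)) = -2 + √(Q + 2*(-10)/(-10 + Q)) = -2 + √(Q - 20/(-10 + Q)))
T = -15148/3 (T = -7/3 + (-20 + 69)*(-103) = -7/3 + 49*(-103) = -7/3 - 5047 = -15148/3 ≈ -5049.3)
r(f) + T = (-2 + √((-20 - 207*(-10 - 207))/(-10 - 207))) - 15148/3 = (-2 + √((-20 - 207*(-217))/(-217))) - 15148/3 = (-2 + √(-(-20 + 44919)/217)) - 15148/3 = (-2 + √(-1/217*44899)) - 15148/3 = (-2 + √(-44899/217)) - 15148/3 = (-2 + I*√9743083/217) - 15148/3 = -15154/3 + I*√9743083/217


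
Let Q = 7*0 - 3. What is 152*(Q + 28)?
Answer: 3800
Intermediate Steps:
Q = -3 (Q = 0 - 3 = -3)
152*(Q + 28) = 152*(-3 + 28) = 152*25 = 3800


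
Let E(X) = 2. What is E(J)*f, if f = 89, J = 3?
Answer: 178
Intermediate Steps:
E(J)*f = 2*89 = 178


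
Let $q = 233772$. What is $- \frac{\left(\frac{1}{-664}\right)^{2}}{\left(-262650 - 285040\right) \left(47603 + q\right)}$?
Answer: $\frac{1}{67944839671280000} \approx 1.4718 \cdot 10^{-17}$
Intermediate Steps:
$- \frac{\left(\frac{1}{-664}\right)^{2}}{\left(-262650 - 285040\right) \left(47603 + q\right)} = - \frac{\left(\frac{1}{-664}\right)^{2}}{\left(-262650 - 285040\right) \left(47603 + 233772\right)} = - \frac{\left(- \frac{1}{664}\right)^{2}}{\left(-547690\right) 281375} = - \frac{1}{440896 \left(-154106273750\right)} = - \frac{-1}{440896 \cdot 154106273750} = \left(-1\right) \left(- \frac{1}{67944839671280000}\right) = \frac{1}{67944839671280000}$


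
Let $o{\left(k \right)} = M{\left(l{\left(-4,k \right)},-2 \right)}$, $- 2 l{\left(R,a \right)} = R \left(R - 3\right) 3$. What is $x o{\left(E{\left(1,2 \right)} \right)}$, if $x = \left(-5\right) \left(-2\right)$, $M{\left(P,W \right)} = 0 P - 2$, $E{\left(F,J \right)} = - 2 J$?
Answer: $-20$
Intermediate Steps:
$l{\left(R,a \right)} = - \frac{3 R \left(-3 + R\right)}{2}$ ($l{\left(R,a \right)} = - \frac{R \left(R - 3\right) 3}{2} = - \frac{R \left(-3 + R\right) 3}{2} = - \frac{3 R \left(-3 + R\right)}{2}$)
$M{\left(P,W \right)} = -2$ ($M{\left(P,W \right)} = 0 - 2 = -2$)
$o{\left(k \right)} = -2$
$x = 10$
$x o{\left(E{\left(1,2 \right)} \right)} = 10 \left(-2\right) = -20$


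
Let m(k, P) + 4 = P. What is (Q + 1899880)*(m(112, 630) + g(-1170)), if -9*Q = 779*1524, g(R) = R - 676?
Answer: -6470767760/3 ≈ -2.1569e+9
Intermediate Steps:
m(k, P) = -4 + P
g(R) = -676 + R
Q = -395732/3 (Q = -779*1524/9 = -⅑*1187196 = -395732/3 ≈ -1.3191e+5)
(Q + 1899880)*(m(112, 630) + g(-1170)) = (-395732/3 + 1899880)*((-4 + 630) + (-676 - 1170)) = 5303908*(626 - 1846)/3 = (5303908/3)*(-1220) = -6470767760/3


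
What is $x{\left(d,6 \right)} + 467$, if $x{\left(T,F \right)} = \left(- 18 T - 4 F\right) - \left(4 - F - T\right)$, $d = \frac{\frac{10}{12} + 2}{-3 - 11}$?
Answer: $\frac{37669}{84} \approx 448.44$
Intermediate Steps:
$d = - \frac{17}{84}$ ($d = \frac{10 \cdot \frac{1}{12} + 2}{-14} = \left(\frac{5}{6} + 2\right) \left(- \frac{1}{14}\right) = \frac{17}{6} \left(- \frac{1}{14}\right) = - \frac{17}{84} \approx -0.20238$)
$x{\left(T,F \right)} = -4 - 17 T - 3 F$ ($x{\left(T,F \right)} = \left(- 18 T - 4 F\right) - \left(4 - F - T\right) = \left(- 18 T - 4 F\right) + \left(-4 + F + T\right) = -4 - 17 T - 3 F$)
$x{\left(d,6 \right)} + 467 = \left(-4 - - \frac{289}{84} - 18\right) + 467 = \left(-4 + \frac{289}{84} - 18\right) + 467 = - \frac{1559}{84} + 467 = \frac{37669}{84}$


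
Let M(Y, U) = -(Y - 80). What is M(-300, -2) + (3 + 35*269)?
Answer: 9798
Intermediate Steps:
M(Y, U) = 80 - Y (M(Y, U) = -(-80 + Y) = 80 - Y)
M(-300, -2) + (3 + 35*269) = (80 - 1*(-300)) + (3 + 35*269) = (80 + 300) + (3 + 9415) = 380 + 9418 = 9798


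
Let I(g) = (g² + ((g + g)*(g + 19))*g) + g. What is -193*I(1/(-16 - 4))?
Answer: -36477/4000 ≈ -9.1192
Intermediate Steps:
I(g) = g + g² + 2*g²*(19 + g) (I(g) = (g² + ((2*g)*(19 + g))*g) + g = (g² + (2*g*(19 + g))*g) + g = (g² + 2*g²*(19 + g)) + g = g + g² + 2*g²*(19 + g))
-193*I(1/(-16 - 4)) = -193*(1 + 2*(1/(-16 - 4))² + 39/(-16 - 4))/(-16 - 4) = -193*(1 + 2*(1/(-20))² + 39/(-20))/(-20) = -(-193)*(1 + 2*(-1/20)² + 39*(-1/20))/20 = -(-193)*(1 + 2*(1/400) - 39/20)/20 = -(-193)*(1 + 1/200 - 39/20)/20 = -(-193)*(-189)/(20*200) = -193*189/4000 = -36477/4000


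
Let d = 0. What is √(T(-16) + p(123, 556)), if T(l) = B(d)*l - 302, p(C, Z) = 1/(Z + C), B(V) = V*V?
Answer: 53*I*√49567/679 ≈ 17.378*I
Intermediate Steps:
B(V) = V²
p(C, Z) = 1/(C + Z)
T(l) = -302 (T(l) = 0²*l - 302 = 0*l - 302 = 0 - 302 = -302)
√(T(-16) + p(123, 556)) = √(-302 + 1/(123 + 556)) = √(-302 + 1/679) = √(-205057/679) = 53*I*√49567/679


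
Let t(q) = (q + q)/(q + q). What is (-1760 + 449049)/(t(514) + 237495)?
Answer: 447289/237496 ≈ 1.8834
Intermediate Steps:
t(q) = 1 (t(q) = (2*q)/((2*q)) = (2*q)*(1/(2*q)) = 1)
(-1760 + 449049)/(t(514) + 237495) = (-1760 + 449049)/(1 + 237495) = 447289/237496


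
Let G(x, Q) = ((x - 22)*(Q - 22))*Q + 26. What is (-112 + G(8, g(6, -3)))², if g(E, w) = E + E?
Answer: 2540836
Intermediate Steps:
g(E, w) = 2*E
G(x, Q) = 26 + Q*(-22 + Q)*(-22 + x) (G(x, Q) = ((-22 + x)*(-22 + Q))*Q + 26 = ((-22 + Q)*(-22 + x))*Q + 26 = Q*(-22 + Q)*(-22 + x) + 26 = 26 + Q*(-22 + Q)*(-22 + x))
(-112 + G(8, g(6, -3)))² = (-112 + (26 - 22*(2*6)² + 484*(2*6) + 8*(2*6)² - 22*2*6*8))² = (-112 + (26 - 22*12² + 484*12 + 8*12² - 22*12*8))² = (-112 + (26 - 22*144 + 5808 + 8*144 - 2112))² = (-112 + (26 - 3168 + 5808 + 1152 - 2112))² = (-112 + 1706)² = 1594² = 2540836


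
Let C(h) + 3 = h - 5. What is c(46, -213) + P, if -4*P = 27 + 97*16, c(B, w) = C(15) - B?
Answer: -1735/4 ≈ -433.75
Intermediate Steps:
C(h) = -8 + h (C(h) = -3 + (h - 5) = -3 + (-5 + h) = -8 + h)
c(B, w) = 7 - B (c(B, w) = (-8 + 15) - B = 7 - B)
P = -1579/4 (P = -(27 + 97*16)/4 = -(27 + 1552)/4 = -1/4*1579 = -1579/4 ≈ -394.75)
c(46, -213) + P = (7 - 1*46) - 1579/4 = (7 - 46) - 1579/4 = -39 - 1579/4 = -1735/4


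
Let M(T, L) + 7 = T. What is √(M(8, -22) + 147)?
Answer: 2*√37 ≈ 12.166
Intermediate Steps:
M(T, L) = -7 + T
√(M(8, -22) + 147) = √((-7 + 8) + 147) = √(1 + 147) = √148 = 2*√37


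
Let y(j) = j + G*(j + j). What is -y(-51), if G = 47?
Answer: 4845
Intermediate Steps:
y(j) = 95*j (y(j) = j + 47*(j + j) = j + 47*(2*j) = j + 94*j = 95*j)
-y(-51) = -95*(-51) = -1*(-4845) = 4845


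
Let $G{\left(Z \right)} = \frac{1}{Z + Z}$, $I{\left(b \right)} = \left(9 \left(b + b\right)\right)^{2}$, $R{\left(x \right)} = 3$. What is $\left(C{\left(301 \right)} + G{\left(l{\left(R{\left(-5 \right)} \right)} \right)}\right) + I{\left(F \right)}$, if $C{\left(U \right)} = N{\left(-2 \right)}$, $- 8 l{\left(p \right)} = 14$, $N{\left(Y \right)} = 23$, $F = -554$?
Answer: $\frac{696085647}{7} \approx 9.9441 \cdot 10^{7}$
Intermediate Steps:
$l{\left(p \right)} = - \frac{7}{4}$ ($l{\left(p \right)} = \left(- \frac{1}{8}\right) 14 = - \frac{7}{4}$)
$I{\left(b \right)} = 324 b^{2}$ ($I{\left(b \right)} = \left(9 \cdot 2 b\right)^{2} = \left(18 b\right)^{2} = 324 b^{2}$)
$C{\left(U \right)} = 23$
$G{\left(Z \right)} = \frac{1}{2 Z}$
$\left(C{\left(301 \right)} + G{\left(l{\left(R{\left(-5 \right)} \right)} \right)}\right) + I{\left(F \right)} = \left(23 + \frac{1}{2 \left(- \frac{7}{4}\right)}\right) + 324 \left(-554\right)^{2} = \left(23 + \frac{1}{2} \left(- \frac{4}{7}\right)\right) + 324 \cdot 306916 = \left(23 - \frac{2}{7}\right) + 99440784 = \frac{159}{7} + 99440784 = \frac{696085647}{7}$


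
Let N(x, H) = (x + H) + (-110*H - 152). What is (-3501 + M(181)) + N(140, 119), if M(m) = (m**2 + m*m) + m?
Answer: 49219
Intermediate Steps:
M(m) = m + 2*m**2 (M(m) = (m**2 + m**2) + m = 2*m**2 + m = m + 2*m**2)
N(x, H) = -152 + x - 109*H (N(x, H) = (H + x) + (-152 - 110*H) = -152 + x - 109*H)
(-3501 + M(181)) + N(140, 119) = (-3501 + 181*(1 + 2*181)) + (-152 + 140 - 109*119) = (-3501 + 181*(1 + 362)) + (-152 + 140 - 12971) = (-3501 + 181*363) - 12983 = (-3501 + 65703) - 12983 = 62202 - 12983 = 49219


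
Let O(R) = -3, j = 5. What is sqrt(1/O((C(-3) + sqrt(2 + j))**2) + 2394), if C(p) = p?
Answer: sqrt(21543)/3 ≈ 48.925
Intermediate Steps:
sqrt(1/O((C(-3) + sqrt(2 + j))**2) + 2394) = sqrt(1/(-3) + 2394) = sqrt(-1/3 + 2394) = sqrt(7181/3) = sqrt(21543)/3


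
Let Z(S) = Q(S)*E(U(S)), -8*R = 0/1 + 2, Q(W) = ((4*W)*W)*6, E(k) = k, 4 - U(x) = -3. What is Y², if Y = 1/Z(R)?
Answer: 4/441 ≈ 0.0090703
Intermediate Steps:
U(x) = 7 (U(x) = 4 - 1*(-3) = 4 + 3 = 7)
Q(W) = 24*W² (Q(W) = (4*W²)*6 = 24*W²)
R = -¼ (R = -(0/1 + 2)/8 = -(0*1 + 2)/8 = -(0 + 2)/8 = -⅛*2 = -¼ ≈ -0.25000)
Z(S) = 168*S² (Z(S) = (24*S²)*7 = 168*S²)
Y = 2/21 (Y = 1/(168*(-¼)²) = 1/(168*(1/16)) = 1/(21/2) = 2/21 ≈ 0.095238)
Y² = (2/21)² = 4/441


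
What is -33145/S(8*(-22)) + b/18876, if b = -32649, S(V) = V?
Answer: 4696203/25168 ≈ 186.59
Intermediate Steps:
-33145/S(8*(-22)) + b/18876 = -33145/(8*(-22)) - 32649/18876 = -33145/(-176) - 32649*1/18876 = -33145*(-1/176) - 10883/6292 = 33145/176 - 10883/6292 = 4696203/25168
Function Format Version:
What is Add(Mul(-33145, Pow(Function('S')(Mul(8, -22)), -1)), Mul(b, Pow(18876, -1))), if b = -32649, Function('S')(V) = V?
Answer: Rational(4696203, 25168) ≈ 186.59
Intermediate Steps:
Add(Mul(-33145, Pow(Function('S')(Mul(8, -22)), -1)), Mul(b, Pow(18876, -1))) = Add(Mul(-33145, Pow(Mul(8, -22), -1)), Mul(-32649, Pow(18876, -1))) = Add(Mul(-33145, Pow(-176, -1)), Mul(-32649, Rational(1, 18876))) = Add(Mul(-33145, Rational(-1, 176)), Rational(-10883, 6292)) = Add(Rational(33145, 176), Rational(-10883, 6292)) = Rational(4696203, 25168)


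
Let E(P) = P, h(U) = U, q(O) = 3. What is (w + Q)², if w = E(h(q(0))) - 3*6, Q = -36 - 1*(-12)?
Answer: 1521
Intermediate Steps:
Q = -24 (Q = -36 + 12 = -24)
w = -15 (w = 3 - 3*6 = 3 - 18 = -15)
(w + Q)² = (-15 - 24)² = (-39)² = 1521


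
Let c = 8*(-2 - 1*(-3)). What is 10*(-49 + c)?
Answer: -410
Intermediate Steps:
c = 8 (c = 8*(-2 + 3) = 8*1 = 8)
10*(-49 + c) = 10*(-49 + 8) = 10*(-41) = -410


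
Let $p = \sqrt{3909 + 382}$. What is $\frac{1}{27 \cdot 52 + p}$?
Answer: $\frac{1404}{1966925} - \frac{\sqrt{4291}}{1966925} \approx 0.0006805$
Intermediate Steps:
$p = \sqrt{4291} \approx 65.506$
$\frac{1}{27 \cdot 52 + p} = \frac{1}{27 \cdot 52 + \sqrt{4291}} = \frac{1}{1404 + \sqrt{4291}}$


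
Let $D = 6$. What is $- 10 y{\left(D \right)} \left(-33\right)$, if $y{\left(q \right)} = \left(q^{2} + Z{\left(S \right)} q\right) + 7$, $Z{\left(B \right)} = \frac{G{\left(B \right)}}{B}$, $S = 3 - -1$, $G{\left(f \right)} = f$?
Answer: $16170$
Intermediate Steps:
$S = 4$ ($S = 3 + 1 = 4$)
$Z{\left(B \right)} = 1$ ($Z{\left(B \right)} = \frac{B}{B} = 1$)
$y{\left(q \right)} = 7 + q + q^{2}$ ($y{\left(q \right)} = \left(q^{2} + 1 q\right) + 7 = \left(q^{2} + q\right) + 7 = \left(q + q^{2}\right) + 7 = 7 + q + q^{2}$)
$- 10 y{\left(D \right)} \left(-33\right) = - 10 \left(7 + 6 + 6^{2}\right) \left(-33\right) = - 10 \left(7 + 6 + 36\right) \left(-33\right) = \left(-10\right) 49 \left(-33\right) = \left(-490\right) \left(-33\right) = 16170$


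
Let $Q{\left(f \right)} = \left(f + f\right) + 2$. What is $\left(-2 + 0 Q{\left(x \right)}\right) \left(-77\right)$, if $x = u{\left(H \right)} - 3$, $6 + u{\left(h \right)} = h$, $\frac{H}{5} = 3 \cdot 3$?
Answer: $154$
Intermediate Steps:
$H = 45$ ($H = 5 \cdot 3 \cdot 3 = 5 \cdot 9 = 45$)
$u{\left(h \right)} = -6 + h$
$x = 36$ ($x = \left(-6 + 45\right) - 3 = 39 - 3 = 36$)
$Q{\left(f \right)} = 2 + 2 f$ ($Q{\left(f \right)} = 2 f + 2 = 2 + 2 f$)
$\left(-2 + 0 Q{\left(x \right)}\right) \left(-77\right) = \left(-2 + 0 \left(2 + 2 \cdot 36\right)\right) \left(-77\right) = \left(-2 + 0 \left(2 + 72\right)\right) \left(-77\right) = \left(-2 + 0 \cdot 74\right) \left(-77\right) = \left(-2 + 0\right) \left(-77\right) = \left(-2\right) \left(-77\right) = 154$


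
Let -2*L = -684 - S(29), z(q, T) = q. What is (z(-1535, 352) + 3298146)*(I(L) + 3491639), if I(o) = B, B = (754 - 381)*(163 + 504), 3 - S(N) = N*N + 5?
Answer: 12330742682730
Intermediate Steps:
S(N) = -2 - N**2 (S(N) = 3 - (N*N + 5) = 3 - (N**2 + 5) = 3 - (5 + N**2) = 3 + (-5 - N**2) = -2 - N**2)
L = -159/2 (L = -(-684 - (-2 - 1*29**2))/2 = -(-684 - (-2 - 1*841))/2 = -(-684 - (-2 - 841))/2 = -(-684 - 1*(-843))/2 = -(-684 + 843)/2 = -1/2*159 = -159/2 ≈ -79.500)
B = 248791 (B = 373*667 = 248791)
I(o) = 248791
(z(-1535, 352) + 3298146)*(I(L) + 3491639) = (-1535 + 3298146)*(248791 + 3491639) = 3296611*3740430 = 12330742682730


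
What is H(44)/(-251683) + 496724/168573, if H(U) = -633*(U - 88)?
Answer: 120321891296/42426958359 ≈ 2.8360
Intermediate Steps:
H(U) = 55704 - 633*U (H(U) = -633*(-88 + U) = 55704 - 633*U)
H(44)/(-251683) + 496724/168573 = (55704 - 633*44)/(-251683) + 496724/168573 = (55704 - 27852)*(-1/251683) + 496724*(1/168573) = 27852*(-1/251683) + 496724/168573 = -27852/251683 + 496724/168573 = 120321891296/42426958359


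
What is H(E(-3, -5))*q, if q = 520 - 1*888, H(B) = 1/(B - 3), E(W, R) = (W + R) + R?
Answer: 23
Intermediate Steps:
E(W, R) = W + 2*R (E(W, R) = (R + W) + R = W + 2*R)
H(B) = 1/(-3 + B)
q = -368 (q = 520 - 888 = -368)
H(E(-3, -5))*q = -368/(-3 + (-3 + 2*(-5))) = -368/(-3 + (-3 - 10)) = -368/(-3 - 13) = -368/(-16) = -1/16*(-368) = 23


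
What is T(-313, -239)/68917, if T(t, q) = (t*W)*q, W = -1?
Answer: -74807/68917 ≈ -1.0855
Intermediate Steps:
T(t, q) = -q*t (T(t, q) = (t*(-1))*q = (-t)*q = -q*t)
T(-313, -239)/68917 = -1*(-239)*(-313)/68917 = -74807*1/68917 = -74807/68917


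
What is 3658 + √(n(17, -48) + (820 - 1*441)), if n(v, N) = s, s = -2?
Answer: 3658 + √377 ≈ 3677.4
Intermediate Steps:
n(v, N) = -2
3658 + √(n(17, -48) + (820 - 1*441)) = 3658 + √(-2 + (820 - 1*441)) = 3658 + √(-2 + (820 - 441)) = 3658 + √(-2 + 379) = 3658 + √377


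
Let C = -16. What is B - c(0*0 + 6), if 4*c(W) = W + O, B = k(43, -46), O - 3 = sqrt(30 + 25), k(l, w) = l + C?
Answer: 99/4 - sqrt(55)/4 ≈ 22.896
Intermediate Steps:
k(l, w) = -16 + l (k(l, w) = l - 16 = -16 + l)
O = 3 + sqrt(55) (O = 3 + sqrt(30 + 25) = 3 + sqrt(55) ≈ 10.416)
B = 27 (B = -16 + 43 = 27)
c(W) = 3/4 + W/4 + sqrt(55)/4 (c(W) = (W + (3 + sqrt(55)))/4 = (3 + W + sqrt(55))/4 = 3/4 + W/4 + sqrt(55)/4)
B - c(0*0 + 6) = 27 - (3/4 + (0*0 + 6)/4 + sqrt(55)/4) = 27 - (3/4 + (0 + 6)/4 + sqrt(55)/4) = 27 - (3/4 + (1/4)*6 + sqrt(55)/4) = 27 - (3/4 + 3/2 + sqrt(55)/4) = 27 - (9/4 + sqrt(55)/4) = 27 + (-9/4 - sqrt(55)/4) = 99/4 - sqrt(55)/4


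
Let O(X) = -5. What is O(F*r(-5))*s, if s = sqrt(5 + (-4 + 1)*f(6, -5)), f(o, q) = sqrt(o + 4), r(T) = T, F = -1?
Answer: -5*sqrt(5 - 3*sqrt(10)) ≈ -10.591*I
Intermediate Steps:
f(o, q) = sqrt(4 + o)
s = sqrt(5 - 3*sqrt(10)) (s = sqrt(5 + (-4 + 1)*sqrt(4 + 6)) = sqrt(5 - 3*sqrt(10)) ≈ 2.1182*I)
O(F*r(-5))*s = -5*sqrt(5 - 3*sqrt(10))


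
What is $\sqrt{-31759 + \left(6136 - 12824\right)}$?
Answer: $i \sqrt{38447} \approx 196.08 i$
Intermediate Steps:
$\sqrt{-31759 + \left(6136 - 12824\right)} = \sqrt{-31759 - 6688} = \sqrt{-38447} = i \sqrt{38447}$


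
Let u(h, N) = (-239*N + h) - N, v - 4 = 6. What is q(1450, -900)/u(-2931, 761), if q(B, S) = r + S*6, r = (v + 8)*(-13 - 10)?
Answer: 646/20619 ≈ 0.031330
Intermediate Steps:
v = 10 (v = 4 + 6 = 10)
r = -414 (r = (10 + 8)*(-13 - 10) = 18*(-23) = -414)
u(h, N) = h - 240*N (u(h, N) = (h - 239*N) - N = h - 240*N)
q(B, S) = -414 + 6*S (q(B, S) = -414 + S*6 = -414 + 6*S)
q(1450, -900)/u(-2931, 761) = (-414 + 6*(-900))/(-2931 - 240*761) = (-414 - 5400)/(-2931 - 182640) = -5814/(-185571) = -5814*(-1/185571) = 646/20619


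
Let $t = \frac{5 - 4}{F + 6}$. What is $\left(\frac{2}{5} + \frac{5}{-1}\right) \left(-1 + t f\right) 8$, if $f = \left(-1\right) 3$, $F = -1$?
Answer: $\frac{1472}{25} \approx 58.88$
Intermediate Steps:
$f = -3$
$t = \frac{1}{5}$ ($t = \frac{5 - 4}{-1 + 6} = 1 \cdot \frac{1}{5} = \frac{1}{5} \approx 0.2$)
$\left(\frac{2}{5} + \frac{5}{-1}\right) \left(-1 + t f\right) 8 = \left(\frac{2}{5} + \frac{5}{-1}\right) \left(-1 + \frac{1}{5} \left(-3\right)\right) 8 = \left(2 \cdot \frac{1}{5} + 5 \left(-1\right)\right) \left(-1 - \frac{3}{5}\right) 8 = \left(\frac{2}{5} - 5\right) \left(- \frac{8}{5}\right) 8 = \left(- \frac{23}{5}\right) \left(- \frac{8}{5}\right) 8 = \frac{184}{25} \cdot 8 = \frac{1472}{25}$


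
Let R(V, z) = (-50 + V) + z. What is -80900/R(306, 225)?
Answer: -80900/481 ≈ -168.19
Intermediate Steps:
R(V, z) = -50 + V + z
-80900/R(306, 225) = -80900/(-50 + 306 + 225) = -80900/481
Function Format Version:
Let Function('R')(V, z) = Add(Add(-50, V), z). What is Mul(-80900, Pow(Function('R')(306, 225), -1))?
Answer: Rational(-80900, 481) ≈ -168.19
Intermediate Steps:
Function('R')(V, z) = Add(-50, V, z)
Mul(-80900, Pow(Function('R')(306, 225), -1)) = Mul(-80900, Pow(Add(-50, 306, 225), -1)) = Mul(-80900, Pow(481, -1)) = Mul(-80900, Rational(1, 481)) = Rational(-80900, 481)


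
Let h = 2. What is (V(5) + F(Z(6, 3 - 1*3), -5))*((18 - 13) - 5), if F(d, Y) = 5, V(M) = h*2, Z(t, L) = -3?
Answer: 0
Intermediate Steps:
V(M) = 4 (V(M) = 2*2 = 4)
(V(5) + F(Z(6, 3 - 1*3), -5))*((18 - 13) - 5) = (4 + 5)*((18 - 13) - 5) = 9*(5 - 5) = 9*0 = 0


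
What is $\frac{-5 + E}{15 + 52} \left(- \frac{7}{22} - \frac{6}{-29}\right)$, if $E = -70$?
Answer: $\frac{5325}{42746} \approx 0.12457$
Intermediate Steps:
$\frac{-5 + E}{15 + 52} \left(- \frac{7}{22} - \frac{6}{-29}\right) = \frac{-5 - 70}{15 + 52} \left(- \frac{7}{22} - \frac{6}{-29}\right) = - \frac{75}{67} \left(\left(-7\right) \frac{1}{22} - - \frac{6}{29}\right) = \left(-75\right) \frac{1}{67} \left(- \frac{7}{22} + \frac{6}{29}\right) = \left(- \frac{75}{67}\right) \left(- \frac{71}{638}\right) = \frac{5325}{42746}$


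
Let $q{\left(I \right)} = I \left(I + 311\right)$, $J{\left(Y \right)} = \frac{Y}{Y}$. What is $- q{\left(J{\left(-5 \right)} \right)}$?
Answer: $-312$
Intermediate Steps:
$J{\left(Y \right)} = 1$
$q{\left(I \right)} = I \left(311 + I\right)$
$- q{\left(J{\left(-5 \right)} \right)} = - 1 \left(311 + 1\right) = - 1 \cdot 312 = \left(-1\right) 312 = -312$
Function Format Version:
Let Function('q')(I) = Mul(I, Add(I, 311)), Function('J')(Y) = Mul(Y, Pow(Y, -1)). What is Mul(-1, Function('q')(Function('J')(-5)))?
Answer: -312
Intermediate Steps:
Function('J')(Y) = 1
Function('q')(I) = Mul(I, Add(311, I))
Mul(-1, Function('q')(Function('J')(-5))) = Mul(-1, Mul(1, Add(311, 1))) = Mul(-1, Mul(1, 312)) = Mul(-1, 312) = -312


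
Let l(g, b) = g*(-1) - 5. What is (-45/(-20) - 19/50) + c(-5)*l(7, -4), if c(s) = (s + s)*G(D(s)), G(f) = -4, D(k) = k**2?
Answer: -47813/100 ≈ -478.13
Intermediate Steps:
l(g, b) = -5 - g (l(g, b) = -g - 5 = -5 - g)
c(s) = -8*s (c(s) = (s + s)*(-4) = (2*s)*(-4) = -8*s)
(-45/(-20) - 19/50) + c(-5)*l(7, -4) = (-45/(-20) - 19/50) + (-8*(-5))*(-5 - 1*7) = (-45*(-1/20) - 19*1/50) + 40*(-5 - 7) = (9/4 - 19/50) + 40*(-12) = 187/100 - 480 = -47813/100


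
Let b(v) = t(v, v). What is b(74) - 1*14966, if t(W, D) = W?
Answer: -14892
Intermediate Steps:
b(v) = v
b(74) - 1*14966 = 74 - 1*14966 = 74 - 14966 = -14892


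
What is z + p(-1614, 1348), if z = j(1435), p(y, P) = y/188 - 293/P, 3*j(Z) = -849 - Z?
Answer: -146378171/190068 ≈ -770.14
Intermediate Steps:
j(Z) = -283 - Z/3 (j(Z) = (-849 - Z)/3 = -283 - Z/3)
p(y, P) = -293/P + y/188 (p(y, P) = y*(1/188) - 293/P = y/188 - 293/P = -293/P + y/188)
z = -2284/3 (z = -283 - ⅓*1435 = -283 - 1435/3 = -2284/3 ≈ -761.33)
z + p(-1614, 1348) = -2284/3 + (-293/1348 + (1/188)*(-1614)) = -2284/3 + (-293*1/1348 - 807/94) = -2284/3 + (-293/1348 - 807/94) = -2284/3 - 557689/63356 = -146378171/190068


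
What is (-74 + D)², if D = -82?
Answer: 24336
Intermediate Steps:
(-74 + D)² = (-74 - 82)² = (-156)² = 24336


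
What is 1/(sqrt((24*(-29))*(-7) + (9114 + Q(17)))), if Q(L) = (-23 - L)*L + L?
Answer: sqrt(13323)/13323 ≈ 0.0086636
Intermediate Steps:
Q(L) = L + L*(-23 - L) (Q(L) = L*(-23 - L) + L = L + L*(-23 - L))
1/(sqrt((24*(-29))*(-7) + (9114 + Q(17)))) = 1/(sqrt((24*(-29))*(-7) + (9114 - 1*17*(22 + 17)))) = 1/(sqrt(-696*(-7) + (9114 - 1*17*39))) = 1/(sqrt(4872 + (9114 - 663))) = 1/(sqrt(4872 + 8451)) = 1/(sqrt(13323)) = sqrt(13323)/13323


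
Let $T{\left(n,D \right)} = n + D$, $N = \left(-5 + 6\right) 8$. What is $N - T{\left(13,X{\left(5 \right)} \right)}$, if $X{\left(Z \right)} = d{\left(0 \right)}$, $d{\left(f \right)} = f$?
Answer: $-5$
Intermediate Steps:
$X{\left(Z \right)} = 0$
$N = 8$ ($N = 1 \cdot 8 = 8$)
$T{\left(n,D \right)} = D + n$
$N - T{\left(13,X{\left(5 \right)} \right)} = 8 - \left(0 + 13\right) = 8 - 13 = -5$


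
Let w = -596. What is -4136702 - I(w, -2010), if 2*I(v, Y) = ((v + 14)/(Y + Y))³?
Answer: -2488333808164673/601526000 ≈ -4.1367e+6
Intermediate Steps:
I(v, Y) = (14 + v)³/(16*Y³) (I(v, Y) = ((v + 14)/(Y + Y))³/2 = ((14 + v)/((2*Y)))³/2 = ((14 + v)*(1/(2*Y)))³/2 = ((14 + v)/(2*Y))³/2 = ((14 + v)³/(8*Y³))/2 = (14 + v)³/(16*Y³))
-4136702 - I(w, -2010) = -4136702 - (14 - 596)³/(16*(-2010)³) = -4136702 - (-1)*(-582)³/(16*8120601000) = -4136702 - (-1)*(-197137368)/(16*8120601000) = -4136702 - 1*912673/601526000 = -4136702 - 912673/601526000 = -2488333808164673/601526000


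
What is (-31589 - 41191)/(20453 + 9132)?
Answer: -14556/5917 ≈ -2.4600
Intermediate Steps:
(-31589 - 41191)/(20453 + 9132) = -72780/29585 = -72780*1/29585 = -14556/5917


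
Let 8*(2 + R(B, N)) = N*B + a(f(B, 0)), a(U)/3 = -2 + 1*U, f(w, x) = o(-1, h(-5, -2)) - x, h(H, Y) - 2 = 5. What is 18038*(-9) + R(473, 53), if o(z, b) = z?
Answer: -318423/2 ≈ -1.5921e+5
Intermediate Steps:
h(H, Y) = 7 (h(H, Y) = 2 + 5 = 7)
f(w, x) = -1 - x
a(U) = -6 + 3*U (a(U) = 3*(-2 + 1*U) = 3*(-2 + U) = -6 + 3*U)
R(B, N) = -25/8 + B*N/8 (R(B, N) = -2 + (N*B + (-6 + 3*(-1 - 1*0)))/8 = -2 + (B*N + (-6 + 3*(-1 + 0)))/8 = -2 + (B*N + (-6 + 3*(-1)))/8 = -2 + (B*N + (-6 - 3))/8 = -2 + (B*N - 9)/8 = -2 + (-9 + B*N)/8 = -2 + (-9/8 + B*N/8) = -25/8 + B*N/8)
18038*(-9) + R(473, 53) = 18038*(-9) + (-25/8 + (⅛)*473*53) = -162342 + (-25/8 + 25069/8) = -162342 + 6261/2 = -318423/2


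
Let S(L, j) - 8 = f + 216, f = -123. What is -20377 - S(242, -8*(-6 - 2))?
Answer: -20478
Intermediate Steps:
S(L, j) = 101 (S(L, j) = 8 + (-123 + 216) = 8 + 93 = 101)
-20377 - S(242, -8*(-6 - 2)) = -20377 - 1*101 = -20377 - 101 = -20478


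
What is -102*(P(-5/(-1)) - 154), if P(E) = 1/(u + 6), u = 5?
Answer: 172686/11 ≈ 15699.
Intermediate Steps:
P(E) = 1/11 (P(E) = 1/(5 + 6) = 1/11)
-102*(P(-5/(-1)) - 154) = -102*(1/11 - 154) = -102*(-1693/11) = 172686/11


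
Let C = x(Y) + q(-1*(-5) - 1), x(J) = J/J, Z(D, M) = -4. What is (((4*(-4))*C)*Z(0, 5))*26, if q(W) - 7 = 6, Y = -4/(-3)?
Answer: 23296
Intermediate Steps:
Y = 4/3 (Y = -4*(-1/3) = 4/3 ≈ 1.3333)
x(J) = 1
q(W) = 13 (q(W) = 7 + 6 = 13)
C = 14 (C = 1 + 13 = 14)
(((4*(-4))*C)*Z(0, 5))*26 = (((4*(-4))*14)*(-4))*26 = (-16*14*(-4))*26 = -224*(-4)*26 = 896*26 = 23296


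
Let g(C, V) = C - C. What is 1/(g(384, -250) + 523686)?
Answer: 1/523686 ≈ 1.9095e-6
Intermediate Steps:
g(C, V) = 0
1/(g(384, -250) + 523686) = 1/(0 + 523686) = 1/523686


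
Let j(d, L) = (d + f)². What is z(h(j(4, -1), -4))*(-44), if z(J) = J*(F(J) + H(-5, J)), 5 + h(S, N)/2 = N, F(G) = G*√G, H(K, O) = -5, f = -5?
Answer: -3960 - 42768*I*√2 ≈ -3960.0 - 60483.0*I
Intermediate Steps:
F(G) = G^(3/2)
j(d, L) = (-5 + d)² (j(d, L) = (d - 5)² = (-5 + d)²)
h(S, N) = -10 + 2*N
z(J) = J*(-5 + J^(3/2)) (z(J) = J*(J^(3/2) - 5) = J*(-5 + J^(3/2)))
z(h(j(4, -1), -4))*(-44) = ((-10 + 2*(-4))*(-5 + (-10 + 2*(-4))^(3/2)))*(-44) = ((-10 - 8)*(-5 + (-10 - 8)^(3/2)))*(-44) = -18*(-5 + (-18)^(3/2))*(-44) = -18*(-5 - 54*I*√2)*(-44) = (90 + 972*I*√2)*(-44) = -3960 - 42768*I*√2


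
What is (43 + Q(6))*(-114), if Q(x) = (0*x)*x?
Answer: -4902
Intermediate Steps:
Q(x) = 0 (Q(x) = 0*x = 0)
(43 + Q(6))*(-114) = (43 + 0)*(-114) = 43*(-114) = -4902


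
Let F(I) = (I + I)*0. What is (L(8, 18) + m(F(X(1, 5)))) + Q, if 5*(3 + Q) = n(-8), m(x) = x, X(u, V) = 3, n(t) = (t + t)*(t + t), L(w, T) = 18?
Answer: 331/5 ≈ 66.200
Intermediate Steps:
n(t) = 4*t² (n(t) = (2*t)*(2*t) = 4*t²)
F(I) = 0 (F(I) = (2*I)*0 = 0)
Q = 241/5 (Q = -3 + (4*(-8)²)/5 = -3 + (4*64)/5 = -3 + (⅕)*256 = -3 + 256/5 = 241/5 ≈ 48.200)
(L(8, 18) + m(F(X(1, 5)))) + Q = (18 + 0) + 241/5 = 18 + 241/5 = 331/5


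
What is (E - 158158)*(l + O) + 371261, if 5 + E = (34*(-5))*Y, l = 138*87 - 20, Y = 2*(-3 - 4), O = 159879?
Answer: -26773274034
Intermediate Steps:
Y = -14 (Y = 2*(-7) = -14)
l = 11986 (l = 12006 - 20 = 11986)
E = 2375 (E = -5 + (34*(-5))*(-14) = -5 - 170*(-14) = -5 + 2380 = 2375)
(E - 158158)*(l + O) + 371261 = (2375 - 158158)*(11986 + 159879) + 371261 = -155783*171865 + 371261 = -26773645295 + 371261 = -26773274034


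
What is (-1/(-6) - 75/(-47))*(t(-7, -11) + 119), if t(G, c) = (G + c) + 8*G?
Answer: 7455/94 ≈ 79.308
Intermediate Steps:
t(G, c) = c + 9*G
(-1/(-6) - 75/(-47))*(t(-7, -11) + 119) = (-1/(-6) - 75/(-47))*((-11 + 9*(-7)) + 119) = (-1*(-⅙) - 75*(-1/47))*((-11 - 63) + 119) = (⅙ + 75/47)*(-74 + 119) = (497/282)*45 = 7455/94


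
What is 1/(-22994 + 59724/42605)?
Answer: -42605/979599646 ≈ -4.3492e-5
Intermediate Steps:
1/(-22994 + 59724/42605) = 1/(-979599646/42605) = -42605/979599646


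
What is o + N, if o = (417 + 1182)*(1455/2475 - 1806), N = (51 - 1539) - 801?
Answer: -158902864/55 ≈ -2.8891e+6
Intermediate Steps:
N = -2289 (N = -1488 - 801 = -2289)
o = -158776969/55 (o = 1599*(1455*(1/2475) - 1806) = 1599*(97/165 - 1806) = 1599*(-297893/165) = -158776969/55 ≈ -2.8869e+6)
o + N = -158776969/55 - 2289 = -158902864/55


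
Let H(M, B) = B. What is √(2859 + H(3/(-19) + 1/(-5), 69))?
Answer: 4*√183 ≈ 54.111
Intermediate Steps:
√(2859 + H(3/(-19) + 1/(-5), 69)) = √(2859 + 69) = √2928 = 4*√183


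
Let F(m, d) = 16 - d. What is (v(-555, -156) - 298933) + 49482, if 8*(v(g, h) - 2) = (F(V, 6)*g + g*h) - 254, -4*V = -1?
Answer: -239352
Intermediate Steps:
V = 1/4 (V = -1/4*(-1) = 1/4 ≈ 0.25000)
v(g, h) = -119/4 + 5*g/4 + g*h/8 (v(g, h) = 2 + (((16 - 1*6)*g + g*h) - 254)/8 = 2 + (((16 - 6)*g + g*h) - 254)/8 = 2 + ((10*g + g*h) - 254)/8 = 2 + (-254 + 10*g + g*h)/8 = 2 + (-127/4 + 5*g/4 + g*h/8) = -119/4 + 5*g/4 + g*h/8)
(v(-555, -156) - 298933) + 49482 = ((-119/4 + (5/4)*(-555) + (1/8)*(-555)*(-156)) - 298933) + 49482 = ((-119/4 - 2775/4 + 21645/2) - 298933) + 49482 = (10099 - 298933) + 49482 = -288834 + 49482 = -239352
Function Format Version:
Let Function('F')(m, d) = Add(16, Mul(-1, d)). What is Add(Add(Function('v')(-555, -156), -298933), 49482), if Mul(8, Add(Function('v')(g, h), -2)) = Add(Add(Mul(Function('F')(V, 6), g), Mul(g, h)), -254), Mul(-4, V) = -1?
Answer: -239352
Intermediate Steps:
V = Rational(1, 4) (V = Mul(Rational(-1, 4), -1) = Rational(1, 4) ≈ 0.25000)
Function('v')(g, h) = Add(Rational(-119, 4), Mul(Rational(5, 4), g), Mul(Rational(1, 8), g, h)) (Function('v')(g, h) = Add(2, Mul(Rational(1, 8), Add(Add(Mul(Add(16, Mul(-1, 6)), g), Mul(g, h)), -254))) = Add(2, Mul(Rational(1, 8), Add(Add(Mul(Add(16, -6), g), Mul(g, h)), -254))) = Add(2, Mul(Rational(1, 8), Add(Add(Mul(10, g), Mul(g, h)), -254))) = Add(2, Mul(Rational(1, 8), Add(-254, Mul(10, g), Mul(g, h)))) = Add(2, Add(Rational(-127, 4), Mul(Rational(5, 4), g), Mul(Rational(1, 8), g, h))) = Add(Rational(-119, 4), Mul(Rational(5, 4), g), Mul(Rational(1, 8), g, h)))
Add(Add(Function('v')(-555, -156), -298933), 49482) = Add(Add(Add(Rational(-119, 4), Mul(Rational(5, 4), -555), Mul(Rational(1, 8), -555, -156)), -298933), 49482) = Add(Add(Add(Rational(-119, 4), Rational(-2775, 4), Rational(21645, 2)), -298933), 49482) = Add(Add(10099, -298933), 49482) = Add(-288834, 49482) = -239352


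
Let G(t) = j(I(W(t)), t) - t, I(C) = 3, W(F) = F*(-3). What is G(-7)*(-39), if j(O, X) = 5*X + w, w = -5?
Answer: 1287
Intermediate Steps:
W(F) = -3*F
j(O, X) = -5 + 5*X (j(O, X) = 5*X - 5 = -5 + 5*X)
G(t) = -5 + 4*t (G(t) = (-5 + 5*t) - t = -5 + 4*t)
G(-7)*(-39) = (-5 + 4*(-7))*(-39) = (-5 - 28)*(-39) = -33*(-39) = 1287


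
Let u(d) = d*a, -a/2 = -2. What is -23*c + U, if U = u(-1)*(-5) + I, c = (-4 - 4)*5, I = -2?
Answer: 938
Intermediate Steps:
a = 4 (a = -2*(-2) = 4)
c = -40 (c = -8*5 = -40)
u(d) = 4*d (u(d) = d*4 = 4*d)
U = 18 (U = (4*(-1))*(-5) - 2 = -4*(-5) - 2 = 20 - 2 = 18)
-23*c + U = -23*(-40) + 18 = 920 + 18 = 938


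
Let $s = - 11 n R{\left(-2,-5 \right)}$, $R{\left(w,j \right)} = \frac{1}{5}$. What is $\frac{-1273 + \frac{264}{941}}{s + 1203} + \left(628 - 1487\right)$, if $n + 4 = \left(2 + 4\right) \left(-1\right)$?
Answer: $- \frac{991388404}{1152725} \approx -860.04$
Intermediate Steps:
$R{\left(w,j \right)} = \frac{1}{5}$
$n = -10$ ($n = -4 + \left(2 + 4\right) \left(-1\right) = -4 + 6 \left(-1\right) = -4 - 6 = -10$)
$s = 22$ ($s = \left(-11\right) \left(-10\right) \frac{1}{5} = 110 \cdot \frac{1}{5} = 22$)
$\frac{-1273 + \frac{264}{941}}{s + 1203} + \left(628 - 1487\right) = \frac{-1273 + \frac{264}{941}}{22 + 1203} + \left(628 - 1487\right) = \frac{-1273 + 264 \cdot \frac{1}{941}}{1225} + \left(628 - 1487\right) = \left(-1273 + \frac{264}{941}\right) \frac{1}{1225} - 859 = \left(- \frac{1197629}{941}\right) \frac{1}{1225} - 859 = - \frac{1197629}{1152725} - 859 = - \frac{991388404}{1152725}$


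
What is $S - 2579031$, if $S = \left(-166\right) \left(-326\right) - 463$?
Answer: $-2525378$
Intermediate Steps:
$S = 53653$ ($S = 54116 - 463 = 53653$)
$S - 2579031 = 53653 - 2579031 = -2525378$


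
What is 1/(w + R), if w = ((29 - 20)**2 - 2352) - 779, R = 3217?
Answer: 1/167 ≈ 0.0059880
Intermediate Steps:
w = -3050 (w = (9**2 - 2352) - 779 = (81 - 2352) - 779 = -2271 - 779 = -3050)
1/(w + R) = 1/(-3050 + 3217) = 1/167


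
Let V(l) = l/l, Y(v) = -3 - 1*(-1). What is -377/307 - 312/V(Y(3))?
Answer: -96161/307 ≈ -313.23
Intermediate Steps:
Y(v) = -2 (Y(v) = -3 + 1 = -2)
V(l) = 1
-377/307 - 312/V(Y(3)) = -377/307 - 312/1 = -377*1/307 - 312*1 = -377/307 - 312 = -96161/307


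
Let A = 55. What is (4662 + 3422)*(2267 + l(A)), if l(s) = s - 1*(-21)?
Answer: 18940812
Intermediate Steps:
l(s) = 21 + s (l(s) = s + 21 = 21 + s)
(4662 + 3422)*(2267 + l(A)) = (4662 + 3422)*(2267 + (21 + 55)) = 8084*(2267 + 76) = 8084*2343 = 18940812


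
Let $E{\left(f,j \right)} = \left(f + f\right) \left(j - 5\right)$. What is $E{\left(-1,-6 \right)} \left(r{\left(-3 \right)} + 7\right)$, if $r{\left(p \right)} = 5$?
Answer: $264$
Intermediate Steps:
$E{\left(f,j \right)} = 2 f \left(-5 + j\right)$
$E{\left(-1,-6 \right)} \left(r{\left(-3 \right)} + 7\right) = 2 \left(-1\right) \left(-5 - 6\right) \left(5 + 7\right) = 2 \left(-1\right) \left(-11\right) 12 = 22 \cdot 12 = 264$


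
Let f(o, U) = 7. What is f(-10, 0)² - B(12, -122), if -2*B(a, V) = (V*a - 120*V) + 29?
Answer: 13303/2 ≈ 6651.5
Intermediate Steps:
B(a, V) = -29/2 + 60*V - V*a/2 (B(a, V) = -((V*a - 120*V) + 29)/2 = -((-120*V + V*a) + 29)/2 = -(29 - 120*V + V*a)/2 = -29/2 + 60*V - V*a/2)
f(-10, 0)² - B(12, -122) = 7² - (-29/2 + 60*(-122) - ½*(-122)*12) = 49 - (-29/2 - 7320 + 732) = 49 - 1*(-13205/2) = 49 + 13205/2 = 13303/2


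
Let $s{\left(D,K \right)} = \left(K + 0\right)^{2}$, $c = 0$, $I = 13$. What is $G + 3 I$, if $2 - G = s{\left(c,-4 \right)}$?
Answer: $25$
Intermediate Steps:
$s{\left(D,K \right)} = K^{2}$
$G = -14$ ($G = 2 - \left(-4\right)^{2} = 2 - 16 = -14$)
$G + 3 I = -14 + 3 \cdot 13 = -14 + 39 = 25$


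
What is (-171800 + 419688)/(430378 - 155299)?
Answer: 247888/275079 ≈ 0.90115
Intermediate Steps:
(-171800 + 419688)/(430378 - 155299) = 247888/275079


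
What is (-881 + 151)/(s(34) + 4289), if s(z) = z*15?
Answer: -730/4799 ≈ -0.15212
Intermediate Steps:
s(z) = 15*z
(-881 + 151)/(s(34) + 4289) = (-881 + 151)/(15*34 + 4289) = -730/(510 + 4289) = -730/4799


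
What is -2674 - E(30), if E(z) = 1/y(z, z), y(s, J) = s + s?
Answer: -160441/60 ≈ -2674.0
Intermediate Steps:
y(s, J) = 2*s
E(z) = 1/(2*z)
-2674 - E(30) = -2674 - 1/(2*30) = -2674 - 1*1/60 = -2674 - 1/60 = -160441/60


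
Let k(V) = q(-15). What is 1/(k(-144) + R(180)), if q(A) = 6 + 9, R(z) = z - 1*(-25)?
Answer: 1/220 ≈ 0.0045455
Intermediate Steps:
R(z) = 25 + z (R(z) = z + 25 = 25 + z)
q(A) = 15
k(V) = 15
1/(k(-144) + R(180)) = 1/(15 + (25 + 180)) = 1/(15 + 205) = 1/220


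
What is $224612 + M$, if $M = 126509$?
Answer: $351121$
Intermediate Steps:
$224612 + M = 224612 + 126509 = 351121$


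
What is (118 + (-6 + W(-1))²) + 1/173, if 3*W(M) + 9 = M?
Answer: 319367/1557 ≈ 205.12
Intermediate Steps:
W(M) = -3 + M/3
(118 + (-6 + W(-1))²) + 1/173 = (118 + (-6 + (-3 + (⅓)*(-1)))²) + 1/173 = (118 + (-6 + (-3 - ⅓))²) + 1/173 = (118 + (-6 - 10/3)²) + 1/173 = (118 + (-28/3)²) + 1/173 = (118 + 784/9) + 1/173 = 1846/9 + 1/173 = 319367/1557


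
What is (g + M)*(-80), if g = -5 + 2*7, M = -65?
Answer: 4480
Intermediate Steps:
g = 9 (g = -5 + 14 = 9)
(g + M)*(-80) = (9 - 65)*(-80) = -56*(-80) = 4480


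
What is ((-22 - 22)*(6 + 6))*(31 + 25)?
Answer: -29568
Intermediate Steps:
((-22 - 22)*(6 + 6))*(31 + 25) = -44*12*56 = -528*56 = -29568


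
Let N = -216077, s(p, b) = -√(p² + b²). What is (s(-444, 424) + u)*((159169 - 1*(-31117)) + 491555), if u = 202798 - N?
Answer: 285606148875 - 2727364*√23557 ≈ 2.8519e+11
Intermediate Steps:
s(p, b) = -√(b² + p²)
u = 418875 (u = 202798 - 1*(-216077) = 202798 + 216077 = 418875)
(s(-444, 424) + u)*((159169 - 1*(-31117)) + 491555) = (-√(424² + (-444)²) + 418875)*((159169 - 1*(-31117)) + 491555) = (-√(179776 + 197136) + 418875)*((159169 + 31117) + 491555) = (-√376912 + 418875)*(190286 + 491555) = (-4*√23557 + 418875)*681841 = (418875 - 4*√23557)*681841 = 285606148875 - 2727364*√23557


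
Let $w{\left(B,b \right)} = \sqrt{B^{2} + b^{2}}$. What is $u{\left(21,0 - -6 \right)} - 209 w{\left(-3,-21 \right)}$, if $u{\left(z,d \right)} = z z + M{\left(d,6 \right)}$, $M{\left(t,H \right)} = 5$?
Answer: $446 - 3135 \sqrt{2} \approx -3987.6$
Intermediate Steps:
$u{\left(z,d \right)} = 5 + z^{2}$ ($u{\left(z,d \right)} = z z + 5 = z^{2} + 5 = 5 + z^{2}$)
$u{\left(21,0 - -6 \right)} - 209 w{\left(-3,-21 \right)} = \left(5 + 21^{2}\right) - 209 \sqrt{\left(-3\right)^{2} + \left(-21\right)^{2}} = \left(5 + 441\right) - 209 \sqrt{9 + 441} = 446 - 209 \sqrt{450} = 446 - 209 \cdot 15 \sqrt{2} = 446 - 3135 \sqrt{2}$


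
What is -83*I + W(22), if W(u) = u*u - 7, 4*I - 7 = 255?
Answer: -9919/2 ≈ -4959.5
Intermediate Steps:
I = 131/2 (I = 7/4 + (1/4)*255 = 7/4 + 255/4 = 131/2 ≈ 65.500)
W(u) = -7 + u**2 (W(u) = u**2 - 7 = -7 + u**2)
-83*I + W(22) = -83*131/2 + (-7 + 22**2) = -10873/2 + (-7 + 484) = -10873/2 + 477 = -9919/2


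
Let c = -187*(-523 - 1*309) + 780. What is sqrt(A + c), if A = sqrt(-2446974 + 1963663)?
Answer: sqrt(156364 + I*sqrt(483311)) ≈ 395.43 + 0.8791*I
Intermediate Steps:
A = I*sqrt(483311) (A = sqrt(-483311) = I*sqrt(483311) ≈ 695.21*I)
c = 156364 (c = -187*(-523 - 309) + 780 = -187*(-832) + 780 = 155584 + 780 = 156364)
sqrt(A + c) = sqrt(I*sqrt(483311) + 156364) = sqrt(156364 + I*sqrt(483311))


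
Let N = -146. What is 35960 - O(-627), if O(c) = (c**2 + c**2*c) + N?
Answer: 246134860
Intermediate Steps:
O(c) = -146 + c**2 + c**3 (O(c) = (c**2 + c**2*c) - 146 = (c**2 + c**3) - 146 = -146 + c**2 + c**3)
35960 - O(-627) = 35960 - (-146 + (-627)**2 + (-627)**3) = 35960 - (-146 + 393129 - 246491883) = 35960 - 1*(-246098900) = 35960 + 246098900 = 246134860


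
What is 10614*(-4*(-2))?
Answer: 84912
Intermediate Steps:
10614*(-4*(-2)) = 10614*8 = 84912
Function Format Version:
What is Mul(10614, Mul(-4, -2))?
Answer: 84912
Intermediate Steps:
Mul(10614, Mul(-4, -2)) = Mul(10614, 8) = 84912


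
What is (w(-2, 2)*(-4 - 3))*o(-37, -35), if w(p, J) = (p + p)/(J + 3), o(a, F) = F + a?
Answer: -2016/5 ≈ -403.20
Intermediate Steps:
w(p, J) = 2*p/(3 + J) (w(p, J) = (2*p)/(3 + J) = 2*p/(3 + J))
(w(-2, 2)*(-4 - 3))*o(-37, -35) = ((2*(-2)/(3 + 2))*(-4 - 3))*(-35 - 37) = ((2*(-2)/5)*(-7))*(-72) = ((2*(-2)*(⅕))*(-7))*(-72) = -⅘*(-7)*(-72) = (28/5)*(-72) = -2016/5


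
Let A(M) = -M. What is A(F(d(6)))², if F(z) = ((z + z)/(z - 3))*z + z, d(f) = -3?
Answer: 36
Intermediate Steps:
F(z) = z + 2*z²/(-3 + z) (F(z) = ((2*z)/(-3 + z))*z + z = (2*z/(-3 + z))*z + z = 2*z²/(-3 + z) + z = z + 2*z²/(-3 + z))
A(F(d(6)))² = (-3*(-3)*(-1 - 3)/(-3 - 3))² = (-3*(-3)*(-4)/(-6))² = (-3*(-3)*(-1)*(-4)/6)² = (-1*(-6))² = 6² = 36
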